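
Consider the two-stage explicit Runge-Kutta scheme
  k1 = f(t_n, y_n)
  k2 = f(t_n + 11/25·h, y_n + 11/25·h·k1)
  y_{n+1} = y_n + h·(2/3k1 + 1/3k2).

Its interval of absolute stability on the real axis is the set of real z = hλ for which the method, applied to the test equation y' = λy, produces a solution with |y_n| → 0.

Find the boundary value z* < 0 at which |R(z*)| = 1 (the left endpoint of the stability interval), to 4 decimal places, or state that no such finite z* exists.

z* = -6.8182.

Test eqn y'=λy, z=hλ:
  k1=λy_n ⇒ h·k1=z·y_n;  k2=λ(1+11/25z)y_n ⇒ h·k2=z(1+11/25z)y_n
  y_{n+1}/y_n = 1 + 2/3z + 1/3z(1+11/25z) = 1 + z + 11/75z²
  R(z) = 1 + z + 11/75z².

Find x<0 with |R(x)|<1.
x=-0.65: |R|=0.4120
R=1: x+11/75x²=0 ⇒ x=−75/11=-6.8182; min R=1−1/(4·11/75)=-0.7045>−1
Confirm numerically:
  x=-5.258: |R|=0.20317 <1
  x=-4.768: |R|=0.43371 <1
  x=-4.150: |R|=0.62403 <1
  x=-7.262: |R|=1.47271 >1
  x=-7.140: |R|=1.33701 >1
  x=-6.840: |R|=1.02189 >1
Stable set (-6.8182, 0).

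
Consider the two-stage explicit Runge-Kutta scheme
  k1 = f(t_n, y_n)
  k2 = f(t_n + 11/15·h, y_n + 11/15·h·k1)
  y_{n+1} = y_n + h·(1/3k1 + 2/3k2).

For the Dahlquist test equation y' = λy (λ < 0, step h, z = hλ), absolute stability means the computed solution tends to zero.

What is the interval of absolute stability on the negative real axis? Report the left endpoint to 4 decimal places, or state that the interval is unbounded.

With y'=λy (z=hλ):
  k1=λy_n ⇒ h·k1=z·y_n;  k2=λ(1+11/15z)y_n ⇒ h·k2=z(1+11/15z)y_n
  y_{n+1}/y_n = 1 + 1/3z + 2/3z(1+11/15z) = 1 + z + 22/45z²
  ⇒ R(z) = 1 + z + 22/45z².

Need |R(x)|<1, x<0.
x=-1.18: |R|=0.5007
R=1: x+22/45x²=0 ⇒ x=−45/22=-2.0455; min R=1−1/(4·22/45)=0.4886>−1
Confirm numerically:
  x=-1.579: |R|=0.63992 <1
  x=-1.569: |R|=0.63453 <1
  x=-1.228: |R|=0.50924 <1
  x=-1.167: |R|=0.49881 <1
  x=-2.490: |R|=1.54116 >1
  x=-2.386: |R|=1.39724 >1
  x=-2.362: |R|=1.36553 >1
Interval (-2.0455, 0).

z∈(-2.0455,0).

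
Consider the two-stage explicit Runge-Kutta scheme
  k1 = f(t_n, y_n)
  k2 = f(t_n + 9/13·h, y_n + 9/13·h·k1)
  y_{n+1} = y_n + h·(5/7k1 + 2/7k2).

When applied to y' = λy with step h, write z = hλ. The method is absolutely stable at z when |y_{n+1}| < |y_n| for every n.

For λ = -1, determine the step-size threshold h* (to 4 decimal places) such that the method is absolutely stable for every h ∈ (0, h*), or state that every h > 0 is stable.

Set f=λy, z=hλ:
  k1=λy_n ⇒ h·k1=z·y_n;  k2=λ(1+9/13z)y_n ⇒ h·k2=z(1+9/13z)y_n
  y_{n+1}/y_n = 1 + 5/7z + 2/7z(1+9/13z) = 1 + z + 18/91z²
  Hence R(z) = 1 + z + 18/91z².

Need |R(x)|<1, x<0.
x=-0.62: |R|=0.4560
R=1: x+18/91x²=0 ⇒ x=−91/18=-5.0556; min R=1−1/(4·18/91)=-0.2639>−1
Confirm numerically:
  x=-5.018: |R|=0.96272 <1
  x=-3.301: |R|=0.14563 <1
  x=-2.235: |R|=0.24693 <1
  x=-5.132: |R|=1.07760 >1
  x=-5.078: |R|=1.02254 >1
Interval (-5.0556, 0).

(-5.0556,0); λ=-1 ⇒ h* = (91/18)/1 = 5.0556.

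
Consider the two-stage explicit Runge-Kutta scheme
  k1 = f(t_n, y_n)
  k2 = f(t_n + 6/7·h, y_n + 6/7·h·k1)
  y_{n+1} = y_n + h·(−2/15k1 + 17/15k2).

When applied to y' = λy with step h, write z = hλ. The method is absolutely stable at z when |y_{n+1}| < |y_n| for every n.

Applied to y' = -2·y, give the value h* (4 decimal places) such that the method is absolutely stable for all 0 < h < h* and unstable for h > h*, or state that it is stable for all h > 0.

Set f=λy, z=hλ:
  k1=λy_n ⇒ h·k1=z·y_n;  k2=λ(1+6/7z)y_n ⇒ h·k2=z(1+6/7z)y_n
  y_{n+1}/y_n = 1 − 2/15z + 17/15z(1+6/7z) = 1 + z + 34/35z²
  R(z) = 1 + z + 34/35z².

Solve |R(x)|<1 on ℝ⁻.
x=-0.98: |R|=0.9530
R=1: x+34/35x²=0 ⇒ x=−35/34=-1.0294; min R=1−1/(4·34/35)=0.7426>−1
Confirm numerically:
  x=-0.968: |R|=0.94225 <1
  x=-0.878: |R|=0.87086 <1
  x=-0.730: |R|=0.78767 <1
  x=-1.430: |R|=1.55647 >1
  x=-1.219: |R|=1.22450 >1
Stable set (-1.0294, 0).

(-1.0294,0); λ=-2 ⇒ h* = (35/34)/2 = 0.5147.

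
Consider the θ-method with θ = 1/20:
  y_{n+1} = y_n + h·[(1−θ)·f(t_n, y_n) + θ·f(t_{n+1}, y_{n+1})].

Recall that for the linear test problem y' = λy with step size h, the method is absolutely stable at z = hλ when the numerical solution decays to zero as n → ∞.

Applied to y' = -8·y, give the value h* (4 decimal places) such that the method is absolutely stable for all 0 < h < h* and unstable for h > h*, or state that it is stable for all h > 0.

(-2.2222,0); λ=-8 ⇒ h* = (20/9)/8 = 0.2778.

Set f=λy, z=hλ:
  y_{n+1} = y_n + z·[19/20·y_n + 1/20·y_{n+1}] ⇒ (1 − 1/20z)y_{n+1} = (1 + 19/20z)y_n
  Hence R(z) = (1 + 19/20z)/(1 − 1/20z).

Find x<0 with |R(x)|<1.
x=-0.77: |R|=0.2585
R=−1: 1+19/20x = −1+1/20x ⇒ -9/10x=2 ⇒ x=2/(-9/10)=-2.2222
Confirm numerically:
  x=-1.675: |R|=0.54556 <1
  x=-1.481: |R|=0.37889 <1
  x=-1.406: |R|=0.31365 <1
  x=-0.982: |R|=0.06396 <1
  x=-2.757: |R|=1.42299 >1
  x=-2.521: |R|=1.23880 >1
  x=-2.263: |R|=1.03297 >1
So |R|<1 on (-2.2222, 0).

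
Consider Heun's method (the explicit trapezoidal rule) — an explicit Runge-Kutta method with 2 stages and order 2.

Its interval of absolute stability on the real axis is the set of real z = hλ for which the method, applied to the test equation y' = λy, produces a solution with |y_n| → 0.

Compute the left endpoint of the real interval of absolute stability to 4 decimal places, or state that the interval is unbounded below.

left endpoint -2.0000.

Test eqn y'=λy, z=hλ:
  order 2, 2-stage ⇒ R(z)=1+z+z^2/2
  (e.g. R(-1.77)=0.79645, |R|=0.79645)

Need |R(x)|<1, x<0.
x=-1.77: |R|=0.7964
|R(-2.38)|=1.4522 |R(-2.27)|=1.3064 |R(-1.05)|=0.5012
Bisect:
  x_lo=-2.6546 |R|=1.8689  x_hi=-0.0981 |R|=0.9067
  mid=-1.37636 |R|=0.57082 →hi
  mid=-2.01548 |R|=1.01560 →lo
  mid=-1.69592 |R|=0.74215 →hi
  mid=-1.85570 |R|=0.86611 →hi
  mid=-1.93559 |R|=0.93767 →hi
  mid=-1.97554 |R|=0.97584 →hi
  mid=-1.99551 |R|=0.99552 →hi
  ...
  [-2.00003,-1.99988] ⇒ x*=-2.0000
So |R|<1 on (-2.0000, 0).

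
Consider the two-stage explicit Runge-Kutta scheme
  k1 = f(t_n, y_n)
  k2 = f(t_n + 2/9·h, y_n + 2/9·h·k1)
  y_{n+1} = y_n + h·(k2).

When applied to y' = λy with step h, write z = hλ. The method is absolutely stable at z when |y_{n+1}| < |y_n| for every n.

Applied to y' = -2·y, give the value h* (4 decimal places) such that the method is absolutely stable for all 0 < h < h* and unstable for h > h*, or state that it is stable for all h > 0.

(-4.5000,0); λ=-2 ⇒ h* = (9/2)/2 = 2.2500.

On y'=λy, z=hλ:
  k1=λy_n ⇒ h·k1=z·y_n;  k2=λ(1+2/9z)y_n ⇒ h·k2=z(1+2/9z)y_n
  y_{n+1}/y_n = 1 + z(1+2/9z) = 1 + z + 2/9z²
  ⇒ R(z) = 1 + z + 2/9z².

Find x<0 with |R(x)|<1.
x=-1.09: |R|=0.1740
R=1: x+2/9x²=0 ⇒ x=−9/2=-4.5000; min R=1−1/(4·2/9)=-0.1250>−1
Confirm numerically:
  x=-3.603: |R|=0.28180 <1
  x=-3.483: |R|=0.21284 <1
  x=-3.226: |R|=0.08668 <1
  x=-4.767: |R|=1.28284 >1
  x=-4.720: |R|=1.23076 >1
So |R|<1 on (-4.5000, 0).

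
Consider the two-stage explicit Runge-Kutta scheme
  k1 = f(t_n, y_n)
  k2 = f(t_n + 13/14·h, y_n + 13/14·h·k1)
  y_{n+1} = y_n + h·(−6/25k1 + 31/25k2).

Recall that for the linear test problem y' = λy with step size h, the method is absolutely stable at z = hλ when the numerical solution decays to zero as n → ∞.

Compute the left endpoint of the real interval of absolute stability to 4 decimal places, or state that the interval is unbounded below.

z* = -0.8685.

Set f=λy, z=hλ:
  k1=λy_n ⇒ h·k1=z·y_n;  k2=λ(1+13/14z)y_n ⇒ h·k2=z(1+13/14z)y_n
  y_{n+1}/y_n = 1 − 6/25z + 31/25z(1+13/14z) = 1 + z + 403/350z²
  Hence R(z) = 1 + z + 403/350z².

Find x<0 with |R(x)|<1.
x=-1: |R|=1.1514
R=1: x+403/350x²=0 ⇒ x=−350/403=-0.8685; min R=1−1/(4·403/350)=0.7829>−1
Confirm numerically:
  x=-0.768: |R|=0.91114 <1
  x=-0.460: |R|=0.78364 <1
  x=-0.409: |R|=0.78361 <1
  x=-0.388: |R|=0.78534 <1
  x=-1.397: |R|=1.85014 >1
  x=-1.137: |R|=1.35153 >1
Stable set (-0.8685, 0).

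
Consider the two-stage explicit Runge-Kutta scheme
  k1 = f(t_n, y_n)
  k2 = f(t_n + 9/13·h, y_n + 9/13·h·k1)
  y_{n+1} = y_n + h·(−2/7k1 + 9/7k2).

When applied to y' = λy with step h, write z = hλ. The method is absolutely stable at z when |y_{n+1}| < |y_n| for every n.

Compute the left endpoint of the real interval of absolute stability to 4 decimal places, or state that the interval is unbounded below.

left endpoint -1.1235.

On y'=λy, z=hλ:
  k1=λy_n ⇒ h·k1=z·y_n;  k2=λ(1+9/13z)y_n ⇒ h·k2=z(1+9/13z)y_n
  y_{n+1}/y_n = 1 − 2/7z + 9/7z(1+9/13z) = 1 + z + 81/91z²
  R(z) = 1 + z + 81/91z².

Find x<0 with |R(x)|<1.
x=-1.12: |R|=0.9966
R=1: x+81/91x²=0 ⇒ x=−91/81=-1.1235; min R=1−1/(4·81/91)=0.7191>−1
Confirm numerically:
  x=-1.079: |R|=0.95730 <1
  x=-1.050: |R|=0.93135 <1
  x=-0.941: |R|=0.84718 <1
  x=-0.568: |R|=0.71917 <1
  x=-1.686: |R|=1.84422 >1
  x=-1.392: |R|=1.33273 >1
  x=-1.217: |R|=1.10133 >1
So |R|<1 on (-1.1235, 0).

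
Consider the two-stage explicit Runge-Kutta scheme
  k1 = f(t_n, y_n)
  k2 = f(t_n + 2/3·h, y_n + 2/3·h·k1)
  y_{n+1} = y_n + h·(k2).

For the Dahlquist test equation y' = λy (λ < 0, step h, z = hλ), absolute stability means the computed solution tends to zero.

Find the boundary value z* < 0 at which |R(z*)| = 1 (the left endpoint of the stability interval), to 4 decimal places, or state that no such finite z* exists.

left endpoint -1.5000.

Test eqn y'=λy, z=hλ:
  k1=λy_n ⇒ h·k1=z·y_n;  k2=λ(1+2/3z)y_n ⇒ h·k2=z(1+2/3z)y_n
  y_{n+1}/y_n = 1 + z(1+2/3z) = 1 + z + 2/3z²
  ⇒ R(z) = 1 + z + 2/3z².

Boundary: |R(x)|=1, x<0.
x=-0.34: |R|=0.7371
R=1: x+2/3x²=0 ⇒ x=−3/2=-1.5000; min R=1−1/(4·2/3)=0.6250>−1
Confirm numerically:
  x=-1.121: |R|=0.71676 <1
  x=-0.940: |R|=0.64907 <1
  x=-0.885: |R|=0.63715 <1
  x=-0.823: |R|=0.62855 <1
  x=-1.896: |R|=1.50054 >1
  x=-1.790: |R|=1.34607 >1
So |R|<1 on (-1.5000, 0).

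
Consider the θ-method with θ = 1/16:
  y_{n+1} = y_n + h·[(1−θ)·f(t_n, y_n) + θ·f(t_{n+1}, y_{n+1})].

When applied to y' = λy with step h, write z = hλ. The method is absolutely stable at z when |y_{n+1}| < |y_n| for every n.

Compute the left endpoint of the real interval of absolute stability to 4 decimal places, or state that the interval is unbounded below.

left endpoint -2.2857.

On y'=λy, z=hλ:
  y_{n+1} = y_n + z·[15/16·y_n + 1/16·y_{n+1}] ⇒ (1 − 1/16z)y_{n+1} = (1 + 15/16z)y_n
  Hence R(z) = (1 + 15/16z)/(1 − 1/16z).

Boundary: |R(x)|=1, x<0.
x=-1.4: |R|=0.2874
R=−1: 1+15/16x = −1+1/16x ⇒ -7/8x=2 ⇒ x=2/(-7/8)=-2.2857
Confirm numerically:
  x=-1.988: |R|=0.76829 <1
  x=-1.947: |R|=0.73578 <1
  x=-1.946: |R|=0.73498 <1
  x=-1.117: |R|=0.04411 <1
  x=-2.618: |R|=1.24987 >1
  x=-2.460: |R|=1.13218 >1
Interval (-2.2857, 0).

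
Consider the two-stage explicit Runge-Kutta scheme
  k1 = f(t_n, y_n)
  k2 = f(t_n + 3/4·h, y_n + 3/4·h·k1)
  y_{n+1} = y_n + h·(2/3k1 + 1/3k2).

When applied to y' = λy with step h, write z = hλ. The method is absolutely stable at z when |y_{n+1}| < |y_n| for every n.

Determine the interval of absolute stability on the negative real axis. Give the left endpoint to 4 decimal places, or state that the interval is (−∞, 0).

Set f=λy, z=hλ:
  k1=λy_n ⇒ h·k1=z·y_n;  k2=λ(1+3/4z)y_n ⇒ h·k2=z(1+3/4z)y_n
  y_{n+1}/y_n = 1 + 2/3z + 1/3z(1+3/4z) = 1 + z + 1/4z²
  so R(z) = 1 + z + 1/4z².

Find x<0 with |R(x)|<1.
x=-1.08: |R|=0.2116
R=1: x+1/4x²=0 ⇒ x=−4=-4.0000; min R=1−1/(4·1/4)=0.0000>−1
Confirm numerically:
  x=-3.492: |R|=0.55652 <1
  x=-2.643: |R|=0.10336 <1
  x=-2.522: |R|=0.06812 <1
  x=-2.011: |R|=0.00003 <1
  x=-4.472: |R|=1.52770 >1
  x=-4.445: |R|=1.49451 >1
  x=-4.322: |R|=1.34792 >1
Stable set (-4.0000, 0).

z∈(-4.0000,0).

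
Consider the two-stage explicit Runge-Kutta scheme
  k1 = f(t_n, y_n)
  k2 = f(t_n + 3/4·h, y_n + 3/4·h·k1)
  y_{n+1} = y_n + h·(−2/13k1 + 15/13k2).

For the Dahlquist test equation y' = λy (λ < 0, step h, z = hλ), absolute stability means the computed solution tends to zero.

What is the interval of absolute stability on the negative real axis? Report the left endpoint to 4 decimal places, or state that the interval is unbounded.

(-1.1556, 0).

On y'=λy, z=hλ:
  k1=λy_n ⇒ h·k1=z·y_n;  k2=λ(1+3/4z)y_n ⇒ h·k2=z(1+3/4z)y_n
  y_{n+1}/y_n = 1 − 2/13z + 15/13z(1+3/4z) = 1 + z + 45/52z²
  so R(z) = 1 + z + 45/52z².

Need |R(x)|<1, x<0.
x=-1.56: |R|=1.5460
R=1: x+45/52x²=0 ⇒ x=−52/45=-1.1556; min R=1−1/(4·45/52)=0.7111>−1
Confirm numerically:
  x=-0.673: |R|=0.71896 <1
  x=-0.629: |R|=0.71338 <1
  x=-0.523: |R|=0.71371 <1
  x=-0.495: |R|=0.71704 <1
  x=-1.569: |R|=1.56137 >1
  x=-1.306: |R|=1.17003 >1
So |R|<1 on (-1.1556, 0).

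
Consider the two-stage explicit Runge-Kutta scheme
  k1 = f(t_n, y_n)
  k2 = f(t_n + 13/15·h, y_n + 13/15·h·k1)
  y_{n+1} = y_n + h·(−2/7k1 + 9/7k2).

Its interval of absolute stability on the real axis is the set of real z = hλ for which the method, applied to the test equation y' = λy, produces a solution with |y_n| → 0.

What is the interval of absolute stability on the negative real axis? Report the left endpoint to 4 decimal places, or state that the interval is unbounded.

z∈(-0.8974,0).

On y'=λy, z=hλ:
  k1=λy_n ⇒ h·k1=z·y_n;  k2=λ(1+13/15z)y_n ⇒ h·k2=z(1+13/15z)y_n
  y_{n+1}/y_n = 1 − 2/7z + 9/7z(1+13/15z) = 1 + z + 39/35z²
  so R(z) = 1 + z + 39/35z².

Need |R(x)|<1, x<0.
x=-0.96: |R|=1.0669
R=1: x+39/35x²=0 ⇒ x=−35/39=-0.8974; min R=1−1/(4·39/35)=0.7756>−1
Confirm numerically:
  x=-0.686: |R|=0.83838 <1
  x=-0.630: |R|=0.81226 <1
  x=-0.485: |R|=0.77711 <1
  x=-1.266: |R|=1.51993 >1
  x=-1.038: |R|=1.16258 >1
  x=-0.975: |R|=1.08427 >1
Interval (-0.8974, 0).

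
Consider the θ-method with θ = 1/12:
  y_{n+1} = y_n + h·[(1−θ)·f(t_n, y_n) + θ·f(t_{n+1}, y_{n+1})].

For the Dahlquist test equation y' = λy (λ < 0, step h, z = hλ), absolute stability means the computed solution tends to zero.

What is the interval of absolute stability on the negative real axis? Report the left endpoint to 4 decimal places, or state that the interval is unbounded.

With y'=λy (z=hλ):
  y_{n+1} = y_n + z·[11/12·y_n + 1/12·y_{n+1}] ⇒ (1 − 1/12z)y_{n+1} = (1 + 11/12z)y_n
  ⇒ R(z) = (1 + 11/12z)/(1 − 1/12z).

Need |R(x)|<1, x<0.
x=-0.46: |R|=0.5570
R=−1: 1+11/12x = −1+1/12x ⇒ -5/6x=2 ⇒ x=2/(-5/6)=-2.4000
Confirm numerically:
  x=-2.149: |R|=0.82260 <1
  x=-1.938: |R|=0.66853 <1
  x=-1.240: |R|=0.12387 <1
  x=-2.664: |R|=1.18003 >1
  x=-2.656: |R|=1.17467 >1
Interval (-2.4000, 0).

(-2.4000, 0).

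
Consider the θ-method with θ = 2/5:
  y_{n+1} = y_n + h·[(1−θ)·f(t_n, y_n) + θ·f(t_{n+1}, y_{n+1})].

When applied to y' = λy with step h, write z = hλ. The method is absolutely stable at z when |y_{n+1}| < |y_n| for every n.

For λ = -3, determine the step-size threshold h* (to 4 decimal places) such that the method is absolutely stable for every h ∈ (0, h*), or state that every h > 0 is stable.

Test eqn y'=λy, z=hλ:
  y_{n+1} = y_n + z·[3/5·y_n + 2/5·y_{n+1}] ⇒ (1 − 2/5z)y_{n+1} = (1 + 3/5z)y_n
  Hence R(z) = (1 + 3/5z)/(1 − 2/5z).

Boundary: |R(x)|=1, x<0.
x=-0.94: |R|=0.3169
R=−1: 1+3/5x = −1+2/5x ⇒ -1/5x=2 ⇒ x=2/(-1/5)=-10.0000
Confirm numerically:
  x=-9.921: |R|=0.99682 <1
  x=-9.536: |R|=0.98072 <1
  x=-4.183: |R|=0.56479 <1
  x=-10.597: |R|=1.02279 >1
  x=-10.057: |R|=1.00227 >1
Interval (-10.0000, 0).

(-10.0000,0); λ=-3 ⇒ h* = (10)/3 = 3.3333.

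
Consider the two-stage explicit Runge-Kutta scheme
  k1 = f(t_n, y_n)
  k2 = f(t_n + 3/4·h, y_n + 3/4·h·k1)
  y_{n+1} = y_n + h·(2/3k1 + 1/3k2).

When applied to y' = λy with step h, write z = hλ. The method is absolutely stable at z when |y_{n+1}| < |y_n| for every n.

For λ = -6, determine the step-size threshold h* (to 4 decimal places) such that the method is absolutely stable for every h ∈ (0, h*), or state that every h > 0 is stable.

(-4.0000,0); λ=-6 ⇒ h* = (4)/6 = 0.6667.

Test eqn y'=λy, z=hλ:
  k1=λy_n ⇒ h·k1=z·y_n;  k2=λ(1+3/4z)y_n ⇒ h·k2=z(1+3/4z)y_n
  y_{n+1}/y_n = 1 + 2/3z + 1/3z(1+3/4z) = 1 + z + 1/4z²
  R(z) = 1 + z + 1/4z².

Boundary: |R(x)|=1, x<0.
x=-0.92: |R|=0.2916
R=1: x+1/4x²=0 ⇒ x=−4=-4.0000; min R=1−1/(4·1/4)=0.0000>−1
Confirm numerically:
  x=-3.681: |R|=0.70644 <1
  x=-3.397: |R|=0.48790 <1
  x=-3.387: |R|=0.48094 <1
  x=-1.754: |R|=0.01513 <1
  x=-4.454: |R|=1.50553 >1
  x=-4.411: |R|=1.45323 >1
  x=-4.286: |R|=1.30645 >1
Interval (-4.0000, 0).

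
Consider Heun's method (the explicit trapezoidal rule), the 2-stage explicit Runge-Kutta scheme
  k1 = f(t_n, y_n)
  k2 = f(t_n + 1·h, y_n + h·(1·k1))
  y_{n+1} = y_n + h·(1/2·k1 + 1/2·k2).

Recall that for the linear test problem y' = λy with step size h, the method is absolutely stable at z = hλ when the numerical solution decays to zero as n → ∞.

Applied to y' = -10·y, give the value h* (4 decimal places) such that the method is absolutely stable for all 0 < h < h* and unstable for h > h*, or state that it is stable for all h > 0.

(-2.0000,0); λ=-10 ⇒ h* = 0.2000.

Set f=λy, z=hλ:
  order 2, 2-stage ⇒ R(z)=1+z+z^2/2
  (e.g. R(-0.86)=0.50980, |R|=0.50980)

Boundary: |R(x)|=1, x<0.
x=-0.86: |R|=0.5098
|R(-2.13)|=1.1384 |R(-0.9)|=0.5050 |R(-0.89)|=0.5061
Bisect:
  x_lo=-2.7076 |R|=1.9580  x_hi=-0.1899 |R|=0.8282
  mid=-1.44876 |R|=0.60069 →hi
  mid=-2.07820 |R|=1.08126 →lo
  mid=-1.76348 |R|=0.79145 →hi
  mid=-1.92084 |R|=0.92397 →hi
  mid=-1.99952 |R|=0.99952 →hi
  mid=-2.03886 |R|=1.03961 →lo
  mid=-2.01919 |R|=1.01937 →lo
  mid=-2.00935 |R|=1.00940 →lo
  mid=-2.00444 |R|=1.00445 →lo
  mid=-2.00198 |R|=1.00198 →lo
  ...
  [-2.00013,-1.99998] ⇒ x*=-2.0000
So |R|<1 on (-2.0000, 0).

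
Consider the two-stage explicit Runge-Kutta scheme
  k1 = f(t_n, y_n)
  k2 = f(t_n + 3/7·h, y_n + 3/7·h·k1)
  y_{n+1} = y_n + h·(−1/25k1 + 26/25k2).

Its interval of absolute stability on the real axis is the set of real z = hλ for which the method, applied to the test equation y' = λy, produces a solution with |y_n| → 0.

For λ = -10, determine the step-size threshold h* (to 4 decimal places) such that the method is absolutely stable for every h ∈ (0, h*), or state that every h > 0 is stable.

Set f=λy, z=hλ:
  k1=λy_n ⇒ h·k1=z·y_n;  k2=λ(1+3/7z)y_n ⇒ h·k2=z(1+3/7z)y_n
  y_{n+1}/y_n = 1 − 1/25z + 26/25z(1+3/7z) = 1 + z + 78/175z²
  ⇒ R(z) = 1 + z + 78/175z².

Find x<0 with |R(x)|<1.
x=-0.32: |R|=0.7256
R=1: x+78/175x²=0 ⇒ x=−175/78=-2.2436; min R=1−1/(4·78/175)=0.4391>−1
Confirm numerically:
  x=-2.020: |R|=0.79869 <1
  x=-1.928: |R|=0.72880 <1
  x=-1.755: |R|=0.61781 <1
  x=-1.472: |R|=0.49377 <1
  x=-2.812: |R|=1.71242 >1
  x=-2.377: |R|=1.14134 >1
So |R|<1 on (-2.2436, 0).

(-2.2436,0); λ=-10 ⇒ h* = (175/78)/10 = 0.2244.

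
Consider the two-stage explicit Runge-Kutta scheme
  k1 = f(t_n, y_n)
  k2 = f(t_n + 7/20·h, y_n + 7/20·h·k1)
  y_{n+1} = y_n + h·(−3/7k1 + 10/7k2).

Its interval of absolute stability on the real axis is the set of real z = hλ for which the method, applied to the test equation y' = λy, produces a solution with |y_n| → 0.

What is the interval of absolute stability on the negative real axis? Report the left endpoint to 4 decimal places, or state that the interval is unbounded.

Test eqn y'=λy, z=hλ:
  k1=λy_n ⇒ h·k1=z·y_n;  k2=λ(1+7/20z)y_n ⇒ h·k2=z(1+7/20z)y_n
  y_{n+1}/y_n = 1 − 3/7z + 10/7z(1+7/20z) = 1 + z + 1/2z²
  so R(z) = 1 + z + 1/2z².

Boundary: |R(x)|=1, x<0.
x=-0.89: |R|=0.5061
R=1: x+1/2x²=0 ⇒ x=−2=-2.0000; min R=1−1/(4·1/2)=0.5000>−1
Confirm numerically:
  x=-1.844: |R|=0.85617 <1
  x=-1.299: |R|=0.54470 <1
  x=-0.984: |R|=0.50013 <1
  x=-2.434: |R|=1.52818 >1
  x=-2.406: |R|=1.48842 >1
  x=-2.081: |R|=1.08428 >1
Interval (-2.0000, 0).

(-2.0000, 0).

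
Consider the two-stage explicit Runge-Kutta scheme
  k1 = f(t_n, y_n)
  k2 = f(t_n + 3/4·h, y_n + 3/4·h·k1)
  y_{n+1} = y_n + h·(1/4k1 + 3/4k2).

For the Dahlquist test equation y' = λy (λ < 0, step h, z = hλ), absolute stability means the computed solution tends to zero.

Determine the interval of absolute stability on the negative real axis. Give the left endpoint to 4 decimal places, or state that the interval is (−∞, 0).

(-1.7778, 0).

Set f=λy, z=hλ:
  k1=λy_n ⇒ h·k1=z·y_n;  k2=λ(1+3/4z)y_n ⇒ h·k2=z(1+3/4z)y_n
  y_{n+1}/y_n = 1 + 1/4z + 3/4z(1+3/4z) = 1 + z + 9/16z²
  Hence R(z) = 1 + z + 9/16z².

Boundary: |R(x)|=1, x<0.
x=-1.33: |R|=0.6650
R=1: x+9/16x²=0 ⇒ x=−16/9=-1.7778; min R=1−1/(4·9/16)=0.5556>−1
Confirm numerically:
  x=-1.542: |R|=0.79549 <1
  x=-1.281: |R|=0.64204 <1
  x=-0.727: |R|=0.57030 <1
  x=-2.344: |R|=1.74656 >1
  x=-1.848: |R|=1.07300 >1
So |R|<1 on (-1.7778, 0).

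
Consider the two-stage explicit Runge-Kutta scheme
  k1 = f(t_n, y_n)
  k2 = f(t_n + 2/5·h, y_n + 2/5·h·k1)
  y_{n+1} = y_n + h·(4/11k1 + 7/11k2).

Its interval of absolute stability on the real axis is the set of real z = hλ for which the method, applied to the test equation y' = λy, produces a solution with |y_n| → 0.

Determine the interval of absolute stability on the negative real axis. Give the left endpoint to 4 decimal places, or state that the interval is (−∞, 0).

On y'=λy, z=hλ:
  k1=λy_n ⇒ h·k1=z·y_n;  k2=λ(1+2/5z)y_n ⇒ h·k2=z(1+2/5z)y_n
  y_{n+1}/y_n = 1 + 4/11z + 7/11z(1+2/5z) = 1 + z + 14/55z²
  ⇒ R(z) = 1 + z + 14/55z².

Find x<0 with |R(x)|<1.
x=-1.68: |R|=0.0384
R=1: x+14/55x²=0 ⇒ x=−55/14=-3.9286; min R=1−1/(4·14/55)=0.0179>−1
Confirm numerically:
  x=-3.807: |R|=0.88219 <1
  x=-3.512: |R|=0.62760 <1
  x=-2.779: |R|=0.18681 <1
  x=-4.490: |R|=1.64166 >1
  x=-4.375: |R|=1.49716 >1
  x=-3.994: |R|=1.06652 >1
Interval (-3.9286, 0).

(-3.9286, 0).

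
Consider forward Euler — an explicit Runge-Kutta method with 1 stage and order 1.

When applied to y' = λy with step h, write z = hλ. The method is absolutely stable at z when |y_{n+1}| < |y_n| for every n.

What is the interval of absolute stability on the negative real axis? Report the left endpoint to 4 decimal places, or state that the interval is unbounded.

Test eqn y'=λy, z=hλ:
  order 1, 1-stage ⇒ R(z)=1+z
  (e.g. R(-0.32)=0.68000, |R|=0.68000)

Need |R(x)|<1, x<0.
x=-0.32: |R|=0.6800
|R(-1.66)|=0.6600 |R(-1.63)|=0.6300
Bisect:
  x_lo=-2.4014 |R|=1.4014  x_hi=-0.2161 |R|=0.7839
  mid=-1.30878 |R|=0.30878 →hi
  mid=-1.85511 |R|=0.85511 →hi
  mid=-2.12827 |R|=1.12827 →lo
  mid=-1.99169 |R|=0.99169 →hi
  mid=-2.05998 |R|=1.05998 →lo
  mid=-2.02584 |R|=1.02584 →lo
  mid=-2.00876 |R|=1.00876 →lo
  mid=-2.00023 |R|=1.00023 →lo
  ...
  [-2.00009,-1.99996] ⇒ x*=-2.0000
So |R|<1 on (-2.0000, 0).

(-2.0000, 0).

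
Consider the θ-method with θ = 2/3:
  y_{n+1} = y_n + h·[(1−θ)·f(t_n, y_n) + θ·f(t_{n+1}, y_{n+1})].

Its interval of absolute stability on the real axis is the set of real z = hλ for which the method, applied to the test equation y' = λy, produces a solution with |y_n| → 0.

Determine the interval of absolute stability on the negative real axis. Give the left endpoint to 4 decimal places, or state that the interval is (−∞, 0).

Test eqn y'=λy, z=hλ:
  y_{n+1} = y_n + z·[1/3·y_n + 2/3·y_{n+1}] ⇒ (1 − 2/3z)y_{n+1} = (1 + 1/3z)y_n
  ⇒ R(z) = (1 + 1/3z)/(1 − 2/3z).

Boundary: |R(x)|=1, x<0.
x=-0.86: |R|=0.4534
x=-2: |R|=0.1429
x=-10: |R|=0.3043
x=-100: |R|=0.4778
θ=2/3≥1/2 ⇒ |1+1/3x|<|1−2/3x| ∀x<0 ⇒ interval (−∞,0).

(−∞, 0) — no finite endpoint.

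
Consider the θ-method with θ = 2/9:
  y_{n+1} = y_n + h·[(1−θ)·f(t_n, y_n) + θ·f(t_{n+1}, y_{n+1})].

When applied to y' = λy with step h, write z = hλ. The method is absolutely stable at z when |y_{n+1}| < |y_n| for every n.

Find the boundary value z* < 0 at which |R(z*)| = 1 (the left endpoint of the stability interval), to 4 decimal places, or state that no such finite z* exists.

Test eqn y'=λy, z=hλ:
  y_{n+1} = y_n + z·[7/9·y_n + 2/9·y_{n+1}] ⇒ (1 − 2/9z)y_{n+1} = (1 + 7/9z)y_n
  Hence R(z) = (1 + 7/9z)/(1 − 2/9z).

Need |R(x)|<1, x<0.
x=-1.34: |R|=0.0325
R=−1: 1+7/9x = −1+2/9x ⇒ -5/9x=2 ⇒ x=2/(-5/9)=-3.6000
Confirm numerically:
  x=-3.079: |R|=0.82814 <1
  x=-2.389: |R|=0.56053 <1
  x=-1.876: |R|=0.32403 <1
  x=-4.193: |R|=1.17054 >1
  x=-4.105: |R|=1.14672 >1
  x=-3.875: |R|=1.08209 >1
So |R|<1 on (-3.6000, 0).

left endpoint -3.6000.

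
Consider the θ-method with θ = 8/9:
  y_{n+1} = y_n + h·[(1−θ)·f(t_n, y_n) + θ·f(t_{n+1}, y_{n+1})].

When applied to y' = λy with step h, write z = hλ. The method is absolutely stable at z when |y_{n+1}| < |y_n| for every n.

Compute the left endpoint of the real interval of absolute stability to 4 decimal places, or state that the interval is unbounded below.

interval (−∞, 0).

On y'=λy, z=hλ:
  y_{n+1} = y_n + z·[1/9·y_n + 8/9·y_{n+1}] ⇒ (1 − 8/9z)y_{n+1} = (1 + 1/9z)y_n
  ⇒ R(z) = (1 + 1/9z)/(1 − 8/9z).

Find x<0 with |R(x)|<1.
x=-1.06: |R|=0.4542
x=-2: |R|=0.2800
x=-10: |R|=0.0112
x=-100: |R|=0.1125
θ=8/9≥1/2 ⇒ |1+1/9x|<|1−8/9x| ∀x<0 ⇒ interval (−∞,0).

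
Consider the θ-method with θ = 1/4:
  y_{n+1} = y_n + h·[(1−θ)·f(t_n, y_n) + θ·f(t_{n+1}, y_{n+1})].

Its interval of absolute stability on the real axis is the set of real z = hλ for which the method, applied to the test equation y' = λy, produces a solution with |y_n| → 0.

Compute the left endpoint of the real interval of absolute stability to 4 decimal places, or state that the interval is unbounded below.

Set f=λy, z=hλ:
  y_{n+1} = y_n + z·[3/4·y_n + 1/4·y_{n+1}] ⇒ (1 − 1/4z)y_{n+1} = (1 + 3/4z)y_n
  Hence R(z) = (1 + 3/4z)/(1 − 1/4z).

Solve |R(x)|<1 on ℝ⁻.
x=-0.98: |R|=0.2129
R=−1: 1+3/4x = −1+1/4x ⇒ -1/2x=2 ⇒ x=2/(-1/2)=-4.0000
Confirm numerically:
  x=-3.139: |R|=0.75879 <1
  x=-2.526: |R|=0.54827 <1
  x=-2.326: |R|=0.47076 <1
  x=-4.155: |R|=1.03801 >1
  x=-4.154: |R|=1.03777 >1
So |R|<1 on (-4.0000, 0).

left endpoint -4.0000.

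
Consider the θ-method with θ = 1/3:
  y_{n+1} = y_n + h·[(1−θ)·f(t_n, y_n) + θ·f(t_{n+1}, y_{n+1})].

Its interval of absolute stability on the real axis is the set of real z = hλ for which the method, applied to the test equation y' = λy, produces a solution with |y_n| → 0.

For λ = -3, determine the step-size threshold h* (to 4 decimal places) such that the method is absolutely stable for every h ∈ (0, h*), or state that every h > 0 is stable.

(-6.0000,0); λ=-3 ⇒ h* = (6)/3 = 2.0000.

Test eqn y'=λy, z=hλ:
  y_{n+1} = y_n + z·[2/3·y_n + 1/3·y_{n+1}] ⇒ (1 − 1/3z)y_{n+1} = (1 + 2/3z)y_n
  ⇒ R(z) = (1 + 2/3z)/(1 − 1/3z).

Need |R(x)|<1, x<0.
x=-1.55: |R|=0.0220
R=−1: 1+2/3x = −1+1/3x ⇒ -1/3x=2 ⇒ x=2/(-1/3)=-6.0000
Confirm numerically:
  x=-4.340: |R|=0.77384 <1
  x=-3.138: |R|=0.53372 <1
  x=-2.848: |R|=0.46101 <1
  x=-2.506: |R|=0.36542 <1
  x=-6.557: |R|=1.05828 >1
  x=-6.082: |R|=1.00903 >1
Interval (-6.0000, 0).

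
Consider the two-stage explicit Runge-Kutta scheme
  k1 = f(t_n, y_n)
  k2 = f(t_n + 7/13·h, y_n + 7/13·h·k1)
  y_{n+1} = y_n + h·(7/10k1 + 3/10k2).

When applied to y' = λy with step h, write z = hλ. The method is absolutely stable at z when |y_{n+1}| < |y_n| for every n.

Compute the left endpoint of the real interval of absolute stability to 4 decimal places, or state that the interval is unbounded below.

z* = -6.1905.

On y'=λy, z=hλ:
  k1=λy_n ⇒ h·k1=z·y_n;  k2=λ(1+7/13z)y_n ⇒ h·k2=z(1+7/13z)y_n
  y_{n+1}/y_n = 1 + 7/10z + 3/10z(1+7/13z) = 1 + z + 21/130z²
  so R(z) = 1 + z + 21/130z².

Find x<0 with |R(x)|<1.
x=-1.7: |R|=0.2332
R=1: x+21/130x²=0 ⇒ x=−130/21=-6.1905; min R=1−1/(4·21/130)=-0.5476>−1
Confirm numerically:
  x=-4.068: |R|=0.39476 <1
  x=-4.013: |R|=0.41156 <1
  x=-3.731: |R|=0.48233 <1
  x=-2.935: |R|=0.54347 <1
  x=-6.563: |R|=1.39494 >1
  x=-6.325: |R|=1.13745 >1
So |R|<1 on (-6.1905, 0).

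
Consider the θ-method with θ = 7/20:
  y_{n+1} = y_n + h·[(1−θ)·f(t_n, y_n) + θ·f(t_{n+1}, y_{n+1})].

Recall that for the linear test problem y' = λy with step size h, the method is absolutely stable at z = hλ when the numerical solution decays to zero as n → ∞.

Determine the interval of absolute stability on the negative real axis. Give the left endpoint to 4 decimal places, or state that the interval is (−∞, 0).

Set f=λy, z=hλ:
  y_{n+1} = y_n + z·[13/20·y_n + 7/20·y_{n+1}] ⇒ (1 − 7/20z)y_{n+1} = (1 + 13/20z)y_n
  ⇒ R(z) = (1 + 13/20z)/(1 − 7/20z).

Solve |R(x)|<1 on ℝ⁻.
x=-0.94: |R|=0.2927
R=−1: 1+13/20x = −1+7/20x ⇒ -3/10x=2 ⇒ x=2/(-3/10)=-6.6667
Confirm numerically:
  x=-3.473: |R|=0.56756 <1
  x=-3.412: |R|=0.55501 <1
  x=-3.263: |R|=0.52331 <1
  x=-7.121: |R|=1.03903 >1
  x=-6.889: |R|=1.01955 >1
  x=-6.888: |R|=1.01947 >1
Interval (-6.6667, 0).

z∈(-6.6667,0).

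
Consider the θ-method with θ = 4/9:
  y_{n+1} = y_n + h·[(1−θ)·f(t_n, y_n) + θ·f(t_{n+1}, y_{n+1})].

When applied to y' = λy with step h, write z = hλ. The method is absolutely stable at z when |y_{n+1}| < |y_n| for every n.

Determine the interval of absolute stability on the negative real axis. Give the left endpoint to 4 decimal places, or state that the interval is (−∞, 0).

(-18.0000, 0).

On y'=λy, z=hλ:
  y_{n+1} = y_n + z·[5/9·y_n + 4/9·y_{n+1}] ⇒ (1 − 4/9z)y_{n+1} = (1 + 5/9z)y_n
  Hence R(z) = (1 + 5/9z)/(1 − 4/9z).

Boundary: |R(x)|=1, x<0.
x=-1.5: |R|=0.1000
R=−1: 1+5/9x = −1+4/9x ⇒ -1/9x=2 ⇒ x=2/(-1/9)=-18.0000
Confirm numerically:
  x=-17.778: |R|=0.99723 <1
  x=-12.426: |R|=0.90505 <1
  x=-9.201: |R|=0.80790 <1
  x=-18.499: |R|=1.00601 >1
  x=-18.487: |R|=1.00587 >1
  x=-18.062: |R|=1.00076 >1
So |R|<1 on (-18.0000, 0).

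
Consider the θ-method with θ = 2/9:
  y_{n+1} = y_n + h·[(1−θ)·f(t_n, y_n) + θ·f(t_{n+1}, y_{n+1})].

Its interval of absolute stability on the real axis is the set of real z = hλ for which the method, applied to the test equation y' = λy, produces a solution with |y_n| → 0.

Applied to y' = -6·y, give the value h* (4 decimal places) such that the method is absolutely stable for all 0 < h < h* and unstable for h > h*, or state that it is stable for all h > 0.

On y'=λy, z=hλ:
  y_{n+1} = y_n + z·[7/9·y_n + 2/9·y_{n+1}] ⇒ (1 − 2/9z)y_{n+1} = (1 + 7/9z)y_n
  ⇒ R(z) = (1 + 7/9z)/(1 − 2/9z).

Boundary: |R(x)|=1, x<0.
x=-1.68: |R|=0.2233
R=−1: 1+7/9x = −1+2/9x ⇒ -5/9x=2 ⇒ x=2/(-5/9)=-3.6000
Confirm numerically:
  x=-3.216: |R|=0.87558 <1
  x=-3.208: |R|=0.87286 <1
  x=-3.049: |R|=0.81753 <1
  x=-2.206: |R|=0.48032 <1
  x=-4.157: |R|=1.16085 >1
  x=-4.108: |R|=1.14754 >1
  x=-4.074: |R|=1.13821 >1
Stable set (-3.6000, 0).

(-3.6000,0); λ=-6 ⇒ h* = (18/5)/6 = 0.6000.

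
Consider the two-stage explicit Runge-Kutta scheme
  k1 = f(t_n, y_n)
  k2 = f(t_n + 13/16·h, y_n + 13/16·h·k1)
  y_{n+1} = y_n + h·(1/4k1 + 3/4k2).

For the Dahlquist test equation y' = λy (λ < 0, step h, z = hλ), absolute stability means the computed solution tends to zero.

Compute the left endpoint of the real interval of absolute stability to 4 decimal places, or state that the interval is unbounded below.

Test eqn y'=λy, z=hλ:
  k1=λy_n ⇒ h·k1=z·y_n;  k2=λ(1+13/16z)y_n ⇒ h·k2=z(1+13/16z)y_n
  y_{n+1}/y_n = 1 + 1/4z + 3/4z(1+13/16z) = 1 + z + 39/64z²
  so R(z) = 1 + z + 39/64z².

Find x<0 with |R(x)|<1.
x=-0.75: |R|=0.5928
R=1: x+39/64x²=0 ⇒ x=−64/39=-1.6410; min R=1−1/(4·39/64)=0.5897>−1
Confirm numerically:
  x=-1.565: |R|=0.92750 <1
  x=-1.538: |R|=0.90344 <1
  x=-0.815: |R|=0.58976 <1
  x=-0.773: |R|=0.59112 <1
  x=-1.930: |R|=1.33986 >1
  x=-1.699: |R|=1.06002 >1
Stable set (-1.6410, 0).

left endpoint -1.6410.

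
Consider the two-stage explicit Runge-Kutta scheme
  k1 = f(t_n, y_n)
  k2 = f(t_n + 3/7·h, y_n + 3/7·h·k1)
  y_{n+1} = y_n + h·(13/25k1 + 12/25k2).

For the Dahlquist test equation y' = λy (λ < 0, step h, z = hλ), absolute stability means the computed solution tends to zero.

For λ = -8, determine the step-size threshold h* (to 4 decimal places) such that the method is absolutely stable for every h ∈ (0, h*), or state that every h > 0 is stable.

With y'=λy (z=hλ):
  k1=λy_n ⇒ h·k1=z·y_n;  k2=λ(1+3/7z)y_n ⇒ h·k2=z(1+3/7z)y_n
  y_{n+1}/y_n = 1 + 13/25z + 12/25z(1+3/7z) = 1 + z + 36/175z²
  Hence R(z) = 1 + z + 36/175z².

Boundary: |R(x)|=1, x<0.
x=-0.89: |R|=0.2729
R=1: x+36/175x²=0 ⇒ x=−175/36=-4.8611; min R=1−1/(4·36/175)=-0.2153>−1
Confirm numerically:
  x=-4.140: |R|=0.38586 <1
  x=-3.887: |R|=0.22109 <1
  x=-1.952: |R|=0.16817 <1
  x=-5.311: |R|=1.49153 >1
  x=-4.977: |R|=1.11865 >1
Stable set (-4.8611, 0).

(-4.8611,0); λ=-8 ⇒ h* = (175/36)/8 = 0.6076.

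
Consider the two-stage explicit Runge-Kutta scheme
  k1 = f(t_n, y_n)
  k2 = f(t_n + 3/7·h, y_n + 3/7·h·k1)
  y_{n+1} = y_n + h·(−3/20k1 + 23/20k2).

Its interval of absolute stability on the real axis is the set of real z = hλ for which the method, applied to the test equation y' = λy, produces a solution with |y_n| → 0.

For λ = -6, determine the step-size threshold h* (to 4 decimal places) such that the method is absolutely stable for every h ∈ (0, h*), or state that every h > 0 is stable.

Test eqn y'=λy, z=hλ:
  k1=λy_n ⇒ h·k1=z·y_n;  k2=λ(1+3/7z)y_n ⇒ h·k2=z(1+3/7z)y_n
  y_{n+1}/y_n = 1 − 3/20z + 23/20z(1+3/7z) = 1 + z + 69/140z²
  R(z) = 1 + z + 69/140z².

Boundary: |R(x)|=1, x<0.
x=-1.25: |R|=0.5201
R=1: x+69/140x²=0 ⇒ x=−140/69=-2.0290; min R=1−1/(4·69/140)=0.4928>−1
Confirm numerically:
  x=-1.721: |R|=0.73876 <1
  x=-1.667: |R|=0.70260 <1
  x=-1.313: |R|=0.53667 <1
  x=-2.607: |R|=1.74268 >1
  x=-2.516: |R|=1.60391 >1
  x=-2.389: |R|=1.42389 >1
Interval (-2.0290, 0).

(-2.0290,0); λ=-6 ⇒ h* = (140/69)/6 = 0.3382.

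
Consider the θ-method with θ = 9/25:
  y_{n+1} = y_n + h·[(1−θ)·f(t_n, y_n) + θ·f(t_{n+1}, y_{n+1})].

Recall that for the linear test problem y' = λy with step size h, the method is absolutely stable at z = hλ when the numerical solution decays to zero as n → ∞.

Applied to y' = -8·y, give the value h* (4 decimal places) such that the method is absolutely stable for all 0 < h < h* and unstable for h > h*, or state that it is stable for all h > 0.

(-7.1429,0); λ=-8 ⇒ h* = (50/7)/8 = 0.8929.

On y'=λy, z=hλ:
  y_{n+1} = y_n + z·[16/25·y_n + 9/25·y_{n+1}] ⇒ (1 − 9/25z)y_{n+1} = (1 + 16/25z)y_n
  R(z) = (1 + 16/25z)/(1 − 9/25z).

Find x<0 with |R(x)|<1.
x=-0.63: |R|=0.4865
R=−1: 1+16/25x = −1+9/25x ⇒ -7/25x=2 ⇒ x=2/(-7/25)=-7.1429
Confirm numerically:
  x=-4.699: |R|=0.74578 <1
  x=-3.505: |R|=0.54965 <1
  x=-2.966: |R|=0.43440 <1
  x=-7.566: |R|=1.03182 >1
  x=-7.369: |R|=1.01733 >1
  x=-7.246: |R|=1.00800 >1
So |R|<1 on (-7.1429, 0).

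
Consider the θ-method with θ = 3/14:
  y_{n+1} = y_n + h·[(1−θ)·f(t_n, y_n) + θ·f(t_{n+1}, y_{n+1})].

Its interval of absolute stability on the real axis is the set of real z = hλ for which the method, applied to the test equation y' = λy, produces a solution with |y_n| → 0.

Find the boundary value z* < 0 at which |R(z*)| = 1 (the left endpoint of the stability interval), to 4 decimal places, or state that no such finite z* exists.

On y'=λy, z=hλ:
  y_{n+1} = y_n + z·[11/14·y_n + 3/14·y_{n+1}] ⇒ (1 − 3/14z)y_{n+1} = (1 + 11/14z)y_n
  ⇒ R(z) = (1 + 11/14z)/(1 − 3/14z).

Solve |R(x)|<1 on ℝ⁻.
x=-0.43: |R|=0.6063
R=−1: 1+11/14x = −1+3/14x ⇒ -4/7x=2 ⇒ x=2/(-4/7)=-3.5000
Confirm numerically:
  x=-2.599: |R|=0.66931 <1
  x=-2.377: |R|=0.57484 <1
  x=-2.279: |R|=0.53122 <1
  x=-1.524: |R|=0.14883 <1
  x=-4.005: |R|=1.15530 >1
  x=-3.797: |R|=1.09358 >1
So |R|<1 on (-3.5000, 0).

left endpoint -3.5000.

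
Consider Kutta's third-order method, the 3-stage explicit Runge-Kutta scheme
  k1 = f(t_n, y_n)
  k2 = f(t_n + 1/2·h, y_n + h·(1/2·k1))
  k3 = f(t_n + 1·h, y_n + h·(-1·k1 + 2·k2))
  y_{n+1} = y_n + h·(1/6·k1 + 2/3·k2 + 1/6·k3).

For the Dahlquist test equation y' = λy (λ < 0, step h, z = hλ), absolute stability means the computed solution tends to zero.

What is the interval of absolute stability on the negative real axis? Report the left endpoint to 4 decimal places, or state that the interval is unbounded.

(-2.5127, 0).

Test eqn y'=λy, z=hλ:
  order 3, 3-stage ⇒ R(z)=1+z+z^2/2+z^3/6
  (e.g. R(-1.26)=0.20040, |R|=0.20040)

Need |R(x)|<1, x<0.
x=-1.26: |R|=0.2004
|R(-2.88)|=1.7141 |R(-1.86)|=0.2027 |R(-1.67)|=0.0518
Bisect:
  x_lo=-2.8924 |R|=1.7424  x_hi=-0.2856 |R|=0.7513
  mid=-1.58901 |R|=0.00477 →hi
  mid=-2.24071 |R|=0.60533 →hi
  mid=-2.56656 |R|=1.09069 →lo
  mid=-2.40363 |R|=0.82938 →hi
  mid=-2.48509 |R|=0.95511 →hi
  mid=-2.52583 |R|=1.02164 →lo
  mid=-2.50546 |R|=0.98806 →hi
  mid=-2.51564 |R|=1.00477 →lo
  mid=-2.51055 |R|=0.99640 →hi
  mid=-2.51310 |R|=1.00058 →lo
  ...
  [-2.51278,-2.51262] ⇒ x*=-2.5127
So |R|<1 on (-2.5127, 0).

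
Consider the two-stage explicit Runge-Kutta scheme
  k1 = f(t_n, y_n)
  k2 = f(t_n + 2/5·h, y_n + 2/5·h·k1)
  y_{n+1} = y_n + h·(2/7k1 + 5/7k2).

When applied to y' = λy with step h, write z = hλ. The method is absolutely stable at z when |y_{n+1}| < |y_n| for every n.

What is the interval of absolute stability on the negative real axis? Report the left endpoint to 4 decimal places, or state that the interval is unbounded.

With y'=λy (z=hλ):
  k1=λy_n ⇒ h·k1=z·y_n;  k2=λ(1+2/5z)y_n ⇒ h·k2=z(1+2/5z)y_n
  y_{n+1}/y_n = 1 + 2/7z + 5/7z(1+2/5z) = 1 + z + 2/7z²
  R(z) = 1 + z + 2/7z².

Boundary: |R(x)|=1, x<0.
x=-1.19: |R|=0.2146
R=1: x+2/7x²=0 ⇒ x=−7/2=-3.5000; min R=1−1/(4·2/7)=0.1250>−1
Confirm numerically:
  x=-3.419: |R|=0.92087 <1
  x=-2.501: |R|=0.28614 <1
  x=-2.090: |R|=0.15803 <1
  x=-3.718: |R|=1.23158 >1
  x=-3.524: |R|=1.02416 >1
Interval (-3.5000, 0).

(-3.5000, 0).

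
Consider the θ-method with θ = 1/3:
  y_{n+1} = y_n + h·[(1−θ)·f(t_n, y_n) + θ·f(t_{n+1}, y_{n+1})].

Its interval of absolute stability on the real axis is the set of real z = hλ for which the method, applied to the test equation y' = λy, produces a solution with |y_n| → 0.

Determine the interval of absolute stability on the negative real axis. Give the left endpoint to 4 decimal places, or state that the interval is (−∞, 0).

On y'=λy, z=hλ:
  y_{n+1} = y_n + z·[2/3·y_n + 1/3·y_{n+1}] ⇒ (1 − 1/3z)y_{n+1} = (1 + 2/3z)y_n
  Hence R(z) = (1 + 2/3z)/(1 − 1/3z).

Boundary: |R(x)|=1, x<0.
x=-1.58: |R|=0.0349
R=−1: 1+2/3x = −1+1/3x ⇒ -1/3x=2 ⇒ x=2/(-1/3)=-6.0000
Confirm numerically:
  x=-5.375: |R|=0.92537 <1
  x=-5.184: |R|=0.90029 <1
  x=-4.914: |R|=0.86277 <1
  x=-6.333: |R|=1.03568 >1
  x=-6.144: |R|=1.01575 >1
Stable set (-6.0000, 0).

z∈(-6.0000,0).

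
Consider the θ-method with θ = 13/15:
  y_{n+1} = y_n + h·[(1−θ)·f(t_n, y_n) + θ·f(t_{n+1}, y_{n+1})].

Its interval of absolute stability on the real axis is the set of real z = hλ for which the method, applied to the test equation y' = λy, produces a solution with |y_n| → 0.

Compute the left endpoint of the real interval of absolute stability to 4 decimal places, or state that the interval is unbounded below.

(−∞, 0) — no finite endpoint.

Set f=λy, z=hλ:
  y_{n+1} = y_n + z·[2/15·y_n + 13/15·y_{n+1}] ⇒ (1 − 13/15z)y_{n+1} = (1 + 2/15z)y_n
  R(z) = (1 + 2/15z)/(1 − 13/15z).

Find x<0 with |R(x)|<1.
x=-1.04: |R|=0.4530
x=-2: |R|=0.2683
x=-10: |R|=0.0345
x=-100: |R|=0.1407
θ=13/15≥1/2 ⇒ |1+2/15x|<|1−13/15x| ∀x<0 ⇒ unbounded interval.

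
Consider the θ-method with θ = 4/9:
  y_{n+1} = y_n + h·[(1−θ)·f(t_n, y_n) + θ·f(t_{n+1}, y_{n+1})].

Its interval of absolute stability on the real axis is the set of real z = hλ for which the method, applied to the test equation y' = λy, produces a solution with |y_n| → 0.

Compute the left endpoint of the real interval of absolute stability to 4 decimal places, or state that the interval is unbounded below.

left endpoint -18.0000.

Set f=λy, z=hλ:
  y_{n+1} = y_n + z·[5/9·y_n + 4/9·y_{n+1}] ⇒ (1 − 4/9z)y_{n+1} = (1 + 5/9z)y_n
  ⇒ R(z) = (1 + 5/9z)/(1 − 4/9z).

Solve |R(x)|<1 on ℝ⁻.
x=-0.77: |R|=0.4263
R=−1: 1+5/9x = −1+4/9x ⇒ -1/9x=2 ⇒ x=2/(-1/9)=-18.0000
Confirm numerically:
  x=-16.288: |R|=0.97691 <1
  x=-11.473: |R|=0.88109 <1
  x=-11.235: |R|=0.87458 <1
  x=-9.404: |R|=0.81560 <1
  x=-18.524: |R|=1.00631 >1
  x=-18.451: |R|=1.00545 >1
  x=-18.318: |R|=1.00387 >1
So |R|<1 on (-18.0000, 0).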